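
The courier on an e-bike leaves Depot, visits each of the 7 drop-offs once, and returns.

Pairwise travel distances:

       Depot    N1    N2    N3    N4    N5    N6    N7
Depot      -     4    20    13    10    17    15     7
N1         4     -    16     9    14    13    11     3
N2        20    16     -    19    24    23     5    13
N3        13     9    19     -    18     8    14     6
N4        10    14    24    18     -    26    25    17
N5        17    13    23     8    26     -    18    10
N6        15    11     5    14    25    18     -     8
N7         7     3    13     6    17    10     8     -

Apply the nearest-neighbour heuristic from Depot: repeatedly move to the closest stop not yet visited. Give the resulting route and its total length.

From Depot: distances to unvisited — N1=4, N7=7, N4=10, N3=13, N6=15, N5=17, N2=20. Nearest is N1 (4).
From N1: distances to unvisited — N7=3, N3=9, N6=11, N5=13, N4=14, N2=16. Nearest is N7 (3).
From N7: distances to unvisited — N3=6, N6=8, N5=10, N2=13, N4=17. Nearest is N3 (6).
From N3: distances to unvisited — N5=8, N6=14, N4=18, N2=19. Nearest is N5 (8).
From N5: distances to unvisited — N6=18, N2=23, N4=26. Nearest is N6 (18).
From N6: distances to unvisited — N2=5, N4=25. Nearest is N2 (5).
From N2: distances to unvisited — N4=24. Nearest is N4 (24).
Return N4→Depot: 10.
Total = 4 + 3 + 6 + 8 + 18 + 5 + 24 + 10 = 78.

Total distance 78 via the nearest-neighbour route Depot → N1 → N7 → N3 → N5 → N6 → N2 → N4 → Depot.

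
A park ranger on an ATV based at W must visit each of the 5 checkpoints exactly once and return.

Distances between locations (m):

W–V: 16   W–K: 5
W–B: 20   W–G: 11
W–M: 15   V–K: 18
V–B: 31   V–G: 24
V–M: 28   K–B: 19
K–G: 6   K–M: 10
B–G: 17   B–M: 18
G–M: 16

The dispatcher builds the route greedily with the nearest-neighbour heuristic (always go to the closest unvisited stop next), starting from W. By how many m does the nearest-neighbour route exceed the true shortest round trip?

The nearest-neighbour route is 2 m longer than optimal.

W: K=5, G=11, M=15, V=16, B=20 ⇒ K
K: G=6, M=10, V=18, B=19 ⇒ G
G: M=16, B=17, V=24 ⇒ M
M: B=18, V=28 ⇒ B
B: V=31 ⇒ V
NN route W → K → G → M → B → V → W costs 92.
Optimal: W → V → K → G → B → M → W costs 90 (by enumerating all 60 distinct tours).
Excess = 92 − 90 = 2.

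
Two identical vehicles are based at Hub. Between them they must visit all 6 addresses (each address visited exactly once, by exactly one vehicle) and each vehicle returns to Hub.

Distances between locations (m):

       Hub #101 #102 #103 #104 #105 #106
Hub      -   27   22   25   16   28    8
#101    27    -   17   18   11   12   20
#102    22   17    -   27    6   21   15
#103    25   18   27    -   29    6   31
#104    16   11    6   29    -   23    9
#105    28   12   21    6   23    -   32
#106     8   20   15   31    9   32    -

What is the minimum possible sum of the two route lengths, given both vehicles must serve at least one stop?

Minimum combined distance: 98 m.

Check every non-empty split of the stops between the two vehicles; for each half take its own optimal tour:
  {#101} + {#102, #103, #104, #105, #106}: 54 + 75 = 129
  {#102} + {#101, #103, #104, #105, #106}: 44 + 71 = 115
  {#101, #102} + {#103, #104, #105, #106}: 66 + 71 = 137
  {#103} + {#101, #102, #104, #105, #106}: 50 + 80 = 130
  {#101, #103} + {#102, #104, #105, #106}: 70 + 72 = 142
  {#102, #103} + {#101, #104, #105, #106}: 74 + 68 = 142
  … (31 splits in total)
  {#101, #102, #103, #104, #105} + {#106}: 82 + 16 = 98  ← best
Best: vehicle 1 Hub → #102 → #104 → #101 → #105 → #103 → Hub = 82; vehicle 2 Hub → #106 → Hub = 16; combined 98.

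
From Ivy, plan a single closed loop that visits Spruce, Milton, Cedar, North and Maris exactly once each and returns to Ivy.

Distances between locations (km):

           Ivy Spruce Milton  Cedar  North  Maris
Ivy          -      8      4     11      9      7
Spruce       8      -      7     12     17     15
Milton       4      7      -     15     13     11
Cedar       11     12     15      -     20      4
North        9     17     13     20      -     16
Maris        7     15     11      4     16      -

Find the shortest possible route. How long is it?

Shortest round trip = 52 km.

Ivy - Spruce - Milton - Cedar - North - Maris - Ivy: 8+7+15+20+16+7 = 73
Ivy - Spruce - Milton - Cedar - Maris - North - Ivy: 8+7+15+4+16+9 = 59
Ivy - Spruce - Milton - North - Cedar - Maris - Ivy: 8+7+13+20+4+7 = 59
Ivy - Spruce - Milton - North - Maris - Cedar - Ivy: 8+7+13+16+4+11 = 59
Ivy - Spruce - Milton - Maris - Cedar - North - Ivy: 8+7+11+4+20+9 = 59
Ivy - Spruce - Milton - Maris - North - Cedar - Ivy: 8+7+11+16+20+11 = 73
Ivy - Spruce - Cedar - Milton - North - Maris - Ivy: 8+12+15+13+16+7 = 71
Ivy - Spruce - Cedar - Milton - Maris - North - Ivy: 8+12+15+11+16+9 = 71
Ivy - Spruce - Cedar - North - Milton - Maris - Ivy: 8+12+20+13+11+7 = 71
Ivy - Spruce - Cedar - North - Maris - Milton - Ivy: 8+12+20+16+11+4 = 71
Ivy - Spruce - Cedar - Maris - Milton - North - Ivy: 8+12+4+11+13+9 = 57
Ivy - Spruce - Cedar - Maris - North - Milton - Ivy: 8+12+4+16+13+4 = 57
Ivy - Spruce - North - Milton - Cedar - Maris - Ivy: 8+17+13+15+4+7 = 64
Ivy - Spruce - North - Milton - Maris - Cedar - Ivy: 8+17+13+11+4+11 = 64
… (46 more)
Ivy - Milton - Spruce - Cedar - Maris - North - Ivy: 4+7+12+4+16+9 = 52  ← best
The minimum is 52.
One optimal route: Ivy → Milton → Spruce → Cedar → Maris → North → Ivy (or its reverse).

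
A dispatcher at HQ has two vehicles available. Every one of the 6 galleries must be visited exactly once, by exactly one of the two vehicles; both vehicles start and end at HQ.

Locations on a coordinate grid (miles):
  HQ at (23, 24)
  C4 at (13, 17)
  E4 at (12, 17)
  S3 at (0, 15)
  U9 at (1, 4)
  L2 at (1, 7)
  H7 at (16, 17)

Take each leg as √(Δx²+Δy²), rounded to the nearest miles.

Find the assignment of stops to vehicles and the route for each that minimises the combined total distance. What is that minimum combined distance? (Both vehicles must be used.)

There are 2^5 − 1 = 31 ways to divide the 6 stops into two non-empty groups. For each, the best each vehicle can do is its own shortest tour through its group:
  {C4} + {E4, S3, U9, L2, H7}: 24 + 66 = 90
  {E4} + {C4, S3, U9, L2, H7}: 26 + 66 = 92
  {C4, E4} + {S3, U9, L2, H7}: 26 + 66 = 92
  {S3} + {C4, E4, U9, L2, H7}: 50 + 61 = 111
  {C4, S3} + {E4, U9, L2, H7}: 50 + 61 = 111
  {E4, S3} + {C4, U9, L2, H7}: 50 + 61 = 111
  … (31 splits in total)
  {C4, E4, S3, U9, L2} + {H7}: 66 + 20 = 86  ← best
Best: vehicle 1 HQ → C4 → E4 → S3 → L2 → U9 → HQ = 66; vehicle 2 HQ → H7 → HQ = 20; combined 86.

86 miles — the smallest possible combined total.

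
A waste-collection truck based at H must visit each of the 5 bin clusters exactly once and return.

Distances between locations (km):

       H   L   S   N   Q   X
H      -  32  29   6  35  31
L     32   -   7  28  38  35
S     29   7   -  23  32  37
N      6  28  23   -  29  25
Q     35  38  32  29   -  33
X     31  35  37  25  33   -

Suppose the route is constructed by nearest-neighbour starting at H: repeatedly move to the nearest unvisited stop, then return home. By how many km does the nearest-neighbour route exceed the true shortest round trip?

From H: N=6, S=29, X=31, L=32, Q=35 → choose N (6).
From N: S=23, X=25, L=28, Q=29 → choose S (23).
From S: L=7, Q=32, X=37 → choose L (7).
From L: X=35, Q=38 → choose X (35).
From X: Q=33 → choose Q (33).
NN route H → N → S → L → X → Q → H costs 139.
Optimal: H → L → S → Q → X → N → H costs 135 (by enumerating all 60 distinct tours).
Excess = 139 − 135 = 4.

4 km longer than the optimal tour.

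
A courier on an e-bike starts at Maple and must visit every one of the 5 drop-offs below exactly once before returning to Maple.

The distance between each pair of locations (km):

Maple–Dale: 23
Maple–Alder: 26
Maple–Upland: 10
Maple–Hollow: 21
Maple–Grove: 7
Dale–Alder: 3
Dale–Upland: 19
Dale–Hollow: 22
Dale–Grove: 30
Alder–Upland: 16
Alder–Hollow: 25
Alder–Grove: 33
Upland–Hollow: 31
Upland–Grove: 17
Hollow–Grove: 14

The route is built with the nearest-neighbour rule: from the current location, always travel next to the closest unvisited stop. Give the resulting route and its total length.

Total distance 72 km via the nearest-neighbour route Maple → Grove → Hollow → Dale → Alder → Upland → Maple.

At Maple the remaining stops are Grove 7, Upland 10, Hollow 21, Dale 23, Alder 26; go to Grove.
At Grove the remaining stops are Hollow 14, Upland 17, Dale 30, Alder 33; go to Hollow.
At Hollow the remaining stops are Dale 22, Alder 25, Upland 31; go to Dale.
At Dale the remaining stops are Alder 3, Upland 19; go to Alder.
At Alder the remaining stops are Upland 16; go to Upland.
Return Upland→Maple: 10.
Total = 7 + 14 + 22 + 3 + 16 + 10 = 72.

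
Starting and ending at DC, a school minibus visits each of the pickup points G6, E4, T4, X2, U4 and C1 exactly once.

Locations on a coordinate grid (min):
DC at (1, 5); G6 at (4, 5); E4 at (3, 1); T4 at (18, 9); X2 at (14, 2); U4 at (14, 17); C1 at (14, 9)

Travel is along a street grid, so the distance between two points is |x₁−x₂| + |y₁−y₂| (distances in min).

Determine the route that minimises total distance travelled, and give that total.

Minimum total distance: 66 min.

DC-G6-E4-T4-X2-U4-C1-DC: 3+5+23+11+15+8+17 = 82
DC-G6-E4-T4-X2-C1-U4-DC: 3+5+23+11+7+8+25 = 82
DC-G6-E4-T4-U4-X2-C1-DC: 3+5+23+12+15+7+17 = 82
DC-G6-E4-T4-U4-C1-X2-DC: 3+5+23+12+8+7+16 = 74
DC-G6-E4-T4-C1-X2-U4-DC: 3+5+23+4+7+15+25 = 82
DC-G6-E4-T4-C1-U4-X2-DC: 3+5+23+4+8+15+16 = 74
DC-G6-E4-X2-T4-U4-C1-DC: 3+5+12+11+12+8+17 = 68
DC-G6-E4-X2-T4-C1-U4-DC: 3+5+12+11+4+8+25 = 68
… (352 more)
DC-G6-T4-U4-C1-X2-E4-DC: 3+18+12+8+7+12+6 = 66  ← best
The minimum is 66.
One optimal route: DC → G6 → T4 → U4 → C1 → X2 → E4 → DC (or its reverse).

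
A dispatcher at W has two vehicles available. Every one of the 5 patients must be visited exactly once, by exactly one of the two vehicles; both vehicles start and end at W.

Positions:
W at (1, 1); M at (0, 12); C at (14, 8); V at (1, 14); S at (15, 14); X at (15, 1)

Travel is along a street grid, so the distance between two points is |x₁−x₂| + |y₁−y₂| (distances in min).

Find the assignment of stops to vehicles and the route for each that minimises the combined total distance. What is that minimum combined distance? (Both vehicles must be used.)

There are 2^4 − 1 = 15 ways to divide the 5 stops into two non-empty groups. For each, the best each vehicle can do is its own shortest tour through its group:
  {M} + {C, V, S, X}: 24 + 56 = 80
  {C} + {M, V, S, X}: 40 + 56 = 96
  {M, C} + {V, S, X}: 50 + 54 = 104
  {V} + {M, C, S, X}: 26 + 58 = 84
  {M, V} + {C, S, X}: 28 + 54 = 82
  {C, V} + {M, S, X}: 52 + 56 = 108
  … (15 splits in total)
Best: vehicle 1 W → M → W = 24; vehicle 2 W → V → S → C → X → W = 56; combined 80.

80 min — the smallest possible combined total.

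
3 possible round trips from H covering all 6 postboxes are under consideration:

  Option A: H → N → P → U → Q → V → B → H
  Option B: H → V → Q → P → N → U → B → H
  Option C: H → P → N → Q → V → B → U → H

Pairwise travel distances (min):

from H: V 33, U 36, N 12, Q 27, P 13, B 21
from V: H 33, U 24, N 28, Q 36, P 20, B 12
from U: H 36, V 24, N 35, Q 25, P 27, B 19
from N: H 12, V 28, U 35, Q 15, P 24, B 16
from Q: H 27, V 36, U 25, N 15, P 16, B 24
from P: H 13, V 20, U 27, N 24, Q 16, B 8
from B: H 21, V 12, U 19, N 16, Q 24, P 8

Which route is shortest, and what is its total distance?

Option A: 12 + 24 + 27 + 25 + 36 + 12 + 21 = 157
Option B: 33 + 36 + 16 + 24 + 35 + 19 + 21 = 184
Option C: 13 + 24 + 15 + 36 + 12 + 19 + 36 = 155

155 min — Option C is the shortest.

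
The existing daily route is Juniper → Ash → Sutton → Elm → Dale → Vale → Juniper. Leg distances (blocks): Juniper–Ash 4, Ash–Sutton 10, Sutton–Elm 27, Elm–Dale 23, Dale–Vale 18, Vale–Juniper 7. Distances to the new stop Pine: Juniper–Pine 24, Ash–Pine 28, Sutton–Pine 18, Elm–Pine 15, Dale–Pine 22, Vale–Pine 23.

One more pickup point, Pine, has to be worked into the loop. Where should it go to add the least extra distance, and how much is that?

Insertion cost between consecutive stops i–j is d(i,Pine) + d(Pine,j) − d(i,j):
  between Juniper and Ash: 24 + 28 − 4 = 48
  between Ash and Sutton: 28 + 18 − 10 = 36
  between Sutton and Elm: 18 + 15 − 27 = 6
  between Elm and Dale: 15 + 22 − 23 = 14
  between Dale and Vale: 22 + 23 − 18 = 27
  between Vale and Juniper: 23 + 24 − 7 = 40
Cheapest insertion is between Sutton and Elm, adding 6.
New total = 89 + 6 = 95.

Minimum extra distance: 6 blocks, inserting Pine between Sutton and Elm.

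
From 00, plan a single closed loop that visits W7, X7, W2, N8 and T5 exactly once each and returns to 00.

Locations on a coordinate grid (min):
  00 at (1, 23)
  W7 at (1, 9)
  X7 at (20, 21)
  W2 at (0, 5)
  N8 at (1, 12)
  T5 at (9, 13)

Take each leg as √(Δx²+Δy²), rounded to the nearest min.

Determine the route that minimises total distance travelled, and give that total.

There are 60 distinct closed tours to check (reversals are equivalent).
00→W7→X7→W2→N8→T5→00: 14+22+26+7+8+13 = 90
00→W7→X7→W2→T5→N8→00: 14+22+26+12+8+11 = 93
00→W7→X7→N8→W2→T5→00: 14+22+21+7+12+13 = 89
00→W7→X7→N8→T5→W2→00: 14+22+21+8+12+18 = 95
00→W7→X7→T5→W2→N8→00: 14+22+14+12+7+11 = 80
00→W7→X7→T5→N8→W2→00: 14+22+14+8+7+18 = 83
00→W7→W2→X7→N8→T5→00: 14+4+26+21+8+13 = 86
00→W7→W2→X7→T5→N8→00: 14+4+26+14+8+11 = 77
00→W7→W2→N8→X7→T5→00: 14+4+7+21+14+13 = 73
00→W7→W2→N8→T5→X7→00: 14+4+7+8+14+19 = 66
00→W7→W2→T5→X7→N8→00: 14+4+12+14+21+11 = 76
00→W7→W2→T5→N8→X7→00: 14+4+12+8+21+19 = 78
00→W7→N8→X7→W2→T5→00: 14+3+21+26+12+13 = 89
00→W7→N8→X7→T5→W2→00: 14+3+21+14+12+18 = 82
… (46 more)
00→X7→T5→W2→W7→N8→00: 19+14+12+4+3+11 = 63  ← best
The minimum is 63.
One optimal route: 00 → X7 → T5 → W2 → W7 → N8 → 00 (or its reverse).

Shortest round trip = 63 min.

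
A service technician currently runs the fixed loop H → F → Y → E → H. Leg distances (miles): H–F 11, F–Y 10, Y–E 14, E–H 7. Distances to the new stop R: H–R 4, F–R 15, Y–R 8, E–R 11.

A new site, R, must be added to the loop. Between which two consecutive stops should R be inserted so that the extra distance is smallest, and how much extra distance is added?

Minimum extra distance: 5 miles, inserting R between Y and E.

Insertion cost between consecutive stops i–j is d(i,R) + d(R,j) − d(i,j):
  between H and F: 4 + 15 − 11 = 8
  between F and Y: 15 + 8 − 10 = 13
  between Y and E: 8 + 11 − 14 = 5
  between E and H: 11 + 4 − 7 = 8
Cheapest insertion is between Y and E, adding 5.
New total = 42 + 5 = 47.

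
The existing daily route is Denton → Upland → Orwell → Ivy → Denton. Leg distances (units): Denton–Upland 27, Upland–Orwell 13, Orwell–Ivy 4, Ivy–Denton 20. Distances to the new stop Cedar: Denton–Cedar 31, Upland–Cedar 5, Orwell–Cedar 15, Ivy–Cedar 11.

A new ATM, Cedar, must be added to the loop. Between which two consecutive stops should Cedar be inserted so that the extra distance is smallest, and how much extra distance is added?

+7 — insert Cedar between Upland and Orwell.

Insertion cost between consecutive stops i–j is d(i,Cedar) + d(Cedar,j) − d(i,j):
  between Denton and Upland: 31 + 5 − 27 = 9
  between Upland and Orwell: 5 + 15 − 13 = 7
  between Orwell and Ivy: 15 + 11 − 4 = 22
  between Ivy and Denton: 11 + 31 − 20 = 22
Cheapest insertion is between Upland and Orwell, adding 7.
New total = 64 + 7 = 71.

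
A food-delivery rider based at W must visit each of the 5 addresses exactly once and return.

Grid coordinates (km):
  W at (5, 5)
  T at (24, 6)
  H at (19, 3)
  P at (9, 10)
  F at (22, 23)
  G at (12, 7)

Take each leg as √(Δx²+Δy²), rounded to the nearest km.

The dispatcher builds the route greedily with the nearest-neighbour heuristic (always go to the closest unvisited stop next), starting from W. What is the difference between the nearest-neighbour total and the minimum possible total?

Excess over optimum: 4 km.

From W: P=6, G=7, H=14, T=19, F=25 → choose P (6).
From P: G=4, H=12, T=16, F=18 → choose G (4).
From G: H=8, T=12, F=19 → choose H (8).
From H: T=6, F=20 → choose T (6).
From T: F=17 → choose F (17).
NN route W → P → G → H → T → F → W costs 66.
Optimal: W → P → F → T → H → G → W costs 62 (by enumerating all 60 distinct tours).
Excess = 66 − 62 = 4.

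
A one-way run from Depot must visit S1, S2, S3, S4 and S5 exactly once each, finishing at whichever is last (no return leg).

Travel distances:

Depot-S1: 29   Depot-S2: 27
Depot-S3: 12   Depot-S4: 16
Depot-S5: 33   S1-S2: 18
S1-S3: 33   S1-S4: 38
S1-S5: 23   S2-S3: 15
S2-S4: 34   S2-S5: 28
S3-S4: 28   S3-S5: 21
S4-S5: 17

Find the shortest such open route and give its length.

Minimum one-way distance = 85.

There are 5! = 120 possible orderings.
Depot→S1→S2→S3→S4→S5: 29+18+15+28+17 = 107
Depot→S1→S2→S3→S5→S4: 29+18+15+21+17 = 100
Depot→S1→S2→S4→S3→S5: 29+18+34+28+21 = 130
Depot→S1→S2→S4→S5→S3: 29+18+34+17+21 = 119
Depot→S1→S2→S5→S3→S4: 29+18+28+21+28 = 124
Depot→S1→S2→S5→S4→S3: 29+18+28+17+28 = 120
Depot→S1→S3→S2→S4→S5: 29+33+15+34+17 = 128
Depot→S1→S3→S2→S5→S4: 29+33+15+28+17 = 122
Depot→S1→S3→S4→S2→S5: 29+33+28+34+28 = 152
Depot→S1→S3→S4→S5→S2: 29+33+28+17+28 = 135
Depot→S1→S3→S5→S2→S4: 29+33+21+28+34 = 145
Depot→S1→S3→S5→S4→S2: 29+33+21+17+34 = 134
Depot→S1→S4→S2→S3→S5: 29+38+34+15+21 = 137
Depot→S1→S4→S2→S5→S3: 29+38+34+28+21 = 150
… (106 more)
Depot→S3→S2→S1→S5→S4: 12+15+18+23+17 = 85  ← best
The minimum is 85.
One shortest path: Depot → S3 → S2 → S1 → S5 → S4.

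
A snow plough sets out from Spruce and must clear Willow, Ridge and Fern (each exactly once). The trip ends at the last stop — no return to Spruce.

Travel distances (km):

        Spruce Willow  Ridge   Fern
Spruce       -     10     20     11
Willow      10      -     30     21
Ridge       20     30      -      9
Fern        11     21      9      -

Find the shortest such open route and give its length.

There are 3! = 6 possible orderings.
Spruce → Willow → Ridge → Fern: 10+30+9 = 49
Spruce → Willow → Fern → Ridge: 10+21+9 = 40
Spruce → Ridge → Willow → Fern: 20+30+21 = 71
Spruce → Ridge → Fern → Willow: 20+9+21 = 50
Spruce → Fern → Willow → Ridge: 11+21+30 = 62
Spruce → Fern → Ridge → Willow: 11+9+30 = 50
The minimum is 40.
One shortest path: Spruce → Willow → Fern → Ridge.

Minimum one-way distance = 40 km.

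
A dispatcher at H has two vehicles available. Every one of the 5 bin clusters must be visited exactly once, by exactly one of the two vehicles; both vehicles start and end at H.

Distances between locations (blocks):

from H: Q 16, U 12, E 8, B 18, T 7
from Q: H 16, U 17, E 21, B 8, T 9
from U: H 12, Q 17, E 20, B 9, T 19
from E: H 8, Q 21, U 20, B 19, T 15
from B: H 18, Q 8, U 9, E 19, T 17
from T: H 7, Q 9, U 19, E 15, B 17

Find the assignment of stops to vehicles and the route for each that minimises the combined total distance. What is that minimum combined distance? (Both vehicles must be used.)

Try each way of splitting the stops between the two vehicles (each non-empty) and, for each split, find the best tour for each vehicle:
  {Q} + {U, E, B, T}: 32 + 61 = 93
  {U} + {Q, E, B, T}: 24 + 51 = 75
  {Q, U} + {E, B, T}: 45 + 51 = 96
  {E} + {Q, U, B, T}: 16 + 45 = 61
  {Q, E} + {U, B, T}: 45 + 45 = 90
  {U, E} + {Q, B, T}: 40 + 42 = 82
  … (15 splits in total)
Best: vehicle 1 H → E → H = 16; vehicle 2 H → U → B → Q → T → H = 45; combined 61.

Minimum combined distance: 61 blocks.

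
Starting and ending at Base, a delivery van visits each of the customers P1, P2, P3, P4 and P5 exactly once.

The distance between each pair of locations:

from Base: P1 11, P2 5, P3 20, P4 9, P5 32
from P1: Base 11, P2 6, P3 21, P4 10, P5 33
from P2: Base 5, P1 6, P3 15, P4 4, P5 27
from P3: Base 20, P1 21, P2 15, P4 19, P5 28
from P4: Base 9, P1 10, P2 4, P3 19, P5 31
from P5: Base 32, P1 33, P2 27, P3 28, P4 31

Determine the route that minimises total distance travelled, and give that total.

Shortest round trip = 100.

There are 60 distinct closed tours to check (reversals are equivalent).
Base → P1 → P2 → P3 → P4 → P5 → Base: 11+6+15+19+31+32 = 114
Base → P1 → P2 → P3 → P5 → P4 → Base: 11+6+15+28+31+9 = 100
Base → P1 → P2 → P4 → P3 → P5 → Base: 11+6+4+19+28+32 = 100
Base → P1 → P2 → P4 → P5 → P3 → Base: 11+6+4+31+28+20 = 100
Base → P1 → P2 → P5 → P3 → P4 → Base: 11+6+27+28+19+9 = 100
Base → P1 → P2 → P5 → P4 → P3 → Base: 11+6+27+31+19+20 = 114
Base → P1 → P3 → P2 → P4 → P5 → Base: 11+21+15+4+31+32 = 114
Base → P1 → P3 → P2 → P5 → P4 → Base: 11+21+15+27+31+9 = 114
Base → P1 → P3 → P4 → P2 → P5 → Base: 11+21+19+4+27+32 = 114
Base → P1 → P3 → P4 → P5 → P2 → Base: 11+21+19+31+27+5 = 114
Base → P1 → P3 → P5 → P2 → P4 → Base: 11+21+28+27+4+9 = 100
Base → P1 → P3 → P5 → P4 → P2 → Base: 11+21+28+31+4+5 = 100
Base → P1 → P4 → P2 → P3 → P5 → Base: 11+10+4+15+28+32 = 100
Base → P1 → P4 → P2 → P5 → P3 → Base: 11+10+4+27+28+20 = 100
… (46 more)
The minimum is 100.
One optimal route: Base → P1 → P2 → P3 → P5 → P4 → Base (or its reverse).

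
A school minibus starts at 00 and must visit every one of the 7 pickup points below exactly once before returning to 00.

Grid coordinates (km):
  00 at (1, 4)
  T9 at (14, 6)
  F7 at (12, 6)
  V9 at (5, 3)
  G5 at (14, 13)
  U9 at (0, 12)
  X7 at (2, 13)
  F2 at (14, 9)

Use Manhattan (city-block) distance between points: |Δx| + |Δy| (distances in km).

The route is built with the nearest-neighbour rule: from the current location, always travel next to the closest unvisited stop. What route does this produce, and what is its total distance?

Nearest-neighbour total = 48 km; route 00 → V9 → F7 → T9 → F2 → G5 → X7 → U9 → 00.

From 00: distances to unvisited — V9=5, U9=9, X7=10, F7=13, T9=15, F2=18, G5=22. Nearest is V9 (5).
From V9: distances to unvisited — F7=10, T9=12, X7=13, U9=14, F2=15, G5=19. Nearest is F7 (10).
From F7: distances to unvisited — T9=2, F2=5, G5=9, X7=17, U9=18. Nearest is T9 (2).
From T9: distances to unvisited — F2=3, G5=7, X7=19, U9=20. Nearest is F2 (3).
From F2: distances to unvisited — G5=4, X7=16, U9=17. Nearest is G5 (4).
From G5: distances to unvisited — X7=12, U9=15. Nearest is X7 (12).
From X7: distances to unvisited — U9=3. Nearest is U9 (3).
Return U9→00: 9.
Total = 5 + 10 + 2 + 3 + 4 + 12 + 3 + 9 = 48.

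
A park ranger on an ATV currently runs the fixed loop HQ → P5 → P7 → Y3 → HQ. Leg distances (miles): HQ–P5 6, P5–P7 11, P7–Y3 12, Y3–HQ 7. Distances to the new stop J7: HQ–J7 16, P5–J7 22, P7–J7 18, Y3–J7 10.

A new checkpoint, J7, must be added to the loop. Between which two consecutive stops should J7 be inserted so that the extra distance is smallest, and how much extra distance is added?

Insertion cost between consecutive stops i–j is d(i,J7) + d(J7,j) − d(i,j):
  between HQ and P5: 16 + 22 − 6 = 32
  between P5 and P7: 22 + 18 − 11 = 29
  between P7 and Y3: 18 + 10 − 12 = 16
  between Y3 and HQ: 10 + 16 − 7 = 19
Cheapest insertion is between P7 and Y3, adding 16.
New total = 36 + 16 = 52.

+16 miles — insert J7 between P7 and Y3.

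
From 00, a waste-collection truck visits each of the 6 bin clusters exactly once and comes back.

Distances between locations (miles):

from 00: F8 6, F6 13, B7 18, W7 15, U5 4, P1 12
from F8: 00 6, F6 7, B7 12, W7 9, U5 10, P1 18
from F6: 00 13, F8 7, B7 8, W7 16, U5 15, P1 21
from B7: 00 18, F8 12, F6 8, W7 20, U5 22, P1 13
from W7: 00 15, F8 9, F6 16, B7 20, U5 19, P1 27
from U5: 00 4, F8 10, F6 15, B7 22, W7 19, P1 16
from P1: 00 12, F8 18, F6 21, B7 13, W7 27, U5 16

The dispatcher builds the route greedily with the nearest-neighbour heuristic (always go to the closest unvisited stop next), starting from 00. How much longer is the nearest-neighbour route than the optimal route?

12 miles longer than the optimal tour.

From 00: U5=4, F8=6, P1=12, F6=13, W7=15, B7=18 → choose U5 (4).
From U5: F8=10, F6=15, P1=16, W7=19, B7=22 → choose F8 (10).
From F8: F6=7, W7=9, B7=12, P1=18 → choose F6 (7).
From F6: B7=8, W7=16, P1=21 → choose B7 (8).
From B7: P1=13, W7=20 → choose P1 (13).
From P1: W7=27 → choose W7 (27).
NN route 00 → U5 → F8 → F6 → B7 → P1 → W7 → 00 costs 84.
Optimal: 00 → F8 → W7 → F6 → B7 → P1 → U5 → 00 costs 72 (by enumerating all 360 distinct tours).
Excess = 84 − 72 = 12.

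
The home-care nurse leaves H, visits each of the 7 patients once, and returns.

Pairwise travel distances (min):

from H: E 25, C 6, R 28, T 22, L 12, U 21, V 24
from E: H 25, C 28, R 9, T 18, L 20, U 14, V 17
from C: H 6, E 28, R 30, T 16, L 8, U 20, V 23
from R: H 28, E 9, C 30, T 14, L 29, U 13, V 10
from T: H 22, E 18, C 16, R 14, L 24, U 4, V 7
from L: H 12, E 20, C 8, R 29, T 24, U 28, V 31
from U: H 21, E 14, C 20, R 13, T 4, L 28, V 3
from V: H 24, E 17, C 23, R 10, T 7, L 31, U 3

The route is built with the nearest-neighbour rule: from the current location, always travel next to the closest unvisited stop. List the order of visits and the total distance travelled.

82 min along H → C → L → E → R → V → U → T → H.

H → [C:6 / L:12 / U:21 / T:22 / V:24 / E:25 / R:28] → C (6)
C → [L:8 / T:16 / U:20 / V:23 / E:28 / R:30] → L (8)
L → [E:20 / T:24 / U:28 / R:29 / V:31] → E (20)
E → [R:9 / U:14 / V:17 / T:18] → R (9)
R → [V:10 / U:13 / T:14] → V (10)
V → [U:3 / T:7] → U (3)
U → [T:4] → T (4)
Return T→H: 22.
Total = 6 + 8 + 20 + 9 + 10 + 3 + 4 + 22 = 82.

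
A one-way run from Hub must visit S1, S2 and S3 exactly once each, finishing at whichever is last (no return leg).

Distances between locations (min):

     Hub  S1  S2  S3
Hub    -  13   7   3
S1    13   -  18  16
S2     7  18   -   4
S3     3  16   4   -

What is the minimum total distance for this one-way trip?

Shortest open route: 25 min.

There are 3! = 6 possible orderings.
Hub - S1 - S2 - S3: 13+18+4 = 35
Hub - S1 - S3 - S2: 13+16+4 = 33
Hub - S2 - S1 - S3: 7+18+16 = 41
Hub - S2 - S3 - S1: 7+4+16 = 27
Hub - S3 - S1 - S2: 3+16+18 = 37
Hub - S3 - S2 - S1: 3+4+18 = 25
The minimum is 25.
One shortest path: Hub → S3 → S2 → S1.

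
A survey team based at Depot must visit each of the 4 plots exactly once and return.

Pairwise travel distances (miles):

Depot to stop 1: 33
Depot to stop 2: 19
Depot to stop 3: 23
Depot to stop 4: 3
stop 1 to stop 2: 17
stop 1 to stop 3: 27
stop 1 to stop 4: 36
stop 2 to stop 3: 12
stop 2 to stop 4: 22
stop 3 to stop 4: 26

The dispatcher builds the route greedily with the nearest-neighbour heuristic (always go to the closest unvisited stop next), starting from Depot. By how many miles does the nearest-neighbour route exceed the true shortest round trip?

Depot: stop 4=3, stop 2=19, stop 3=23, stop 1=33 ⇒ stop 4
stop 4: stop 2=22, stop 3=26, stop 1=36 ⇒ stop 2
stop 2: stop 3=12, stop 1=17 ⇒ stop 3
stop 3: stop 1=27 ⇒ stop 1
NN route Depot → stop 4 → stop 2 → stop 3 → stop 1 → Depot costs 97.
Optimal: Depot → stop 1 → stop 2 → stop 3 → stop 4 → Depot costs 91 (by enumerating all 12 distinct tours).
Excess = 97 − 91 = 6.

6 miles longer than the optimal tour.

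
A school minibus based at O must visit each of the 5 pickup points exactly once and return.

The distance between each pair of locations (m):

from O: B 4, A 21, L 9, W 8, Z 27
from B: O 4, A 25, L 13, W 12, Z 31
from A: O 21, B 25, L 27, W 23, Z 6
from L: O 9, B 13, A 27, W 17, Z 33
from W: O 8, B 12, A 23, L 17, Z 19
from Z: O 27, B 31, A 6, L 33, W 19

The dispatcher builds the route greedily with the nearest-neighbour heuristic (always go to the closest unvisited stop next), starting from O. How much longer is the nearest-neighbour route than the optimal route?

From O: B=4, W=8, L=9, A=21, Z=27 → choose B (4).
From B: W=12, L=13, A=25, Z=31 → choose W (12).
From W: L=17, Z=19, A=23 → choose L (17).
From L: A=27, Z=33 → choose A (27).
From A: Z=6 → choose Z (6).
NN route O → B → W → L → A → Z → O costs 93.
Optimal: O → B → L → A → Z → W → O costs 77 (by enumerating all 60 distinct tours).
Excess = 93 − 77 = 16.

The nearest-neighbour route is 16 m longer than optimal.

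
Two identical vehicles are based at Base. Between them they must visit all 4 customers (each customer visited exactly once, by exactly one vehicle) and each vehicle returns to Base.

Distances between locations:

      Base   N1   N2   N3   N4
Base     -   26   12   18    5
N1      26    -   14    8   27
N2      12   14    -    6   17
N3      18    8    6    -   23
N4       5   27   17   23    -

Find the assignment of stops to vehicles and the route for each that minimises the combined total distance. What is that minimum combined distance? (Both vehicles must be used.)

Try each way of splitting the stops between the two vehicles (each non-empty) and, for each split, find the best tour for each vehicle:
  {N1} + {N2, N3, N4}: 52 + 46 = 98
  {N2} + {N1, N3, N4}: 24 + 58 = 82
  {N1, N2} + {N3, N4}: 52 + 46 = 98
  {N3} + {N1, N2, N4}: 36 + 58 = 94
  {N1, N3} + {N2, N4}: 52 + 34 = 86
  {N2, N3} + {N1, N4}: 36 + 58 = 94
  … (7 splits in total)
  {N1, N2, N3} + {N4}: 52 + 10 = 62  ← best
Best: vehicle 1 Base → N1 → N3 → N2 → Base = 52; vehicle 2 Base → N4 → Base = 10; combined 62.

62 — the smallest possible combined total.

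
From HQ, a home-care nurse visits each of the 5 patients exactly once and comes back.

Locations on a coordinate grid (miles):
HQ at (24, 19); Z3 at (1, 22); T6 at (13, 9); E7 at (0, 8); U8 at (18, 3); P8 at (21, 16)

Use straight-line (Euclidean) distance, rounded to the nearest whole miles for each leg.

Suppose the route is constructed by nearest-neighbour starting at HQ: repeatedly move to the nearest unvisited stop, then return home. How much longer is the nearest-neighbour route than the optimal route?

Excess over optimum: 4 miles.

From HQ: P8=4, T6=15, U8=17, Z3=23, E7=26 → choose P8 (4).
From P8: T6=11, U8=13, Z3=21, E7=22 → choose T6 (11).
From T6: U8=8, E7=13, Z3=18 → choose U8 (8).
From U8: E7=19, Z3=25 → choose E7 (19).
From E7: Z3=14 → choose Z3 (14).
NN route HQ → P8 → T6 → U8 → E7 → Z3 → HQ costs 79.
Optimal: HQ → Z3 → E7 → T6 → U8 → P8 → HQ costs 75 (by enumerating all 60 distinct tours).
Excess = 79 − 75 = 4.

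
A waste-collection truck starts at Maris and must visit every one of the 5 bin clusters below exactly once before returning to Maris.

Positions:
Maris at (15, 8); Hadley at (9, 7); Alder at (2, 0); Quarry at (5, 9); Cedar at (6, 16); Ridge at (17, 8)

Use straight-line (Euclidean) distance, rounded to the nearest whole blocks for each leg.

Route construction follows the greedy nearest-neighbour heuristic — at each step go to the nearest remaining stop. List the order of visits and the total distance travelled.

52 blocks along Maris → Ridge → Hadley → Quarry → Cedar → Alder → Maris.

From Maris: distances to unvisited — Ridge=2, Hadley=6, Quarry=10, Cedar=12, Alder=15. Nearest is Ridge (2).
From Ridge: distances to unvisited — Hadley=8, Quarry=12, Cedar=14, Alder=17. Nearest is Hadley (8).
From Hadley: distances to unvisited — Quarry=4, Cedar=9, Alder=10. Nearest is Quarry (4).
From Quarry: distances to unvisited — Cedar=7, Alder=9. Nearest is Cedar (7).
From Cedar: distances to unvisited — Alder=16. Nearest is Alder (16).
Return Alder→Maris: 15.
Total = 2 + 8 + 4 + 7 + 16 + 15 = 52.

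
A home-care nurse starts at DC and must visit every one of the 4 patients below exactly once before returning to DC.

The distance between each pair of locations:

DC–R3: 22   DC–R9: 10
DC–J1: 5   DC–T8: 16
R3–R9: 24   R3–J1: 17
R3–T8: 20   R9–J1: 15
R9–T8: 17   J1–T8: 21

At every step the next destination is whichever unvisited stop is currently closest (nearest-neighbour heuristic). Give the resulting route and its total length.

Nearest-neighbour total = 79; route DC → J1 → R9 → T8 → R3 → DC.

At DC the remaining stops are J1 5, R9 10, T8 16, R3 22; go to J1.
At J1 the remaining stops are R9 15, R3 17, T8 21; go to R9.
At R9 the remaining stops are T8 17, R3 24; go to T8.
At T8 the remaining stops are R3 20; go to R3.
Return R3→DC: 22.
Total = 5 + 15 + 17 + 20 + 22 = 79.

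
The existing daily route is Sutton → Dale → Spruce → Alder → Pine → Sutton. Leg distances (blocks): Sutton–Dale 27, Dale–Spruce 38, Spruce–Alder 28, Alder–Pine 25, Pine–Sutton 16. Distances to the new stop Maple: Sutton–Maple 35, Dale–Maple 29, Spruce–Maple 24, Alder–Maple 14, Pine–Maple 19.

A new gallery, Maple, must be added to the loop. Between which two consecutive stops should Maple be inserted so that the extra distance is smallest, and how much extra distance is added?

Insertion cost between consecutive stops i–j is d(i,Maple) + d(Maple,j) − d(i,j):
  between Sutton and Dale: 35 + 29 − 27 = 37
  between Dale and Spruce: 29 + 24 − 38 = 15
  between Spruce and Alder: 24 + 14 − 28 = 10
  between Alder and Pine: 14 + 19 − 25 = 8
  between Pine and Sutton: 19 + 35 − 16 = 38
Cheapest insertion is between Alder and Pine, adding 8.
New total = 134 + 8 = 142.

Minimum extra distance: 8 blocks, inserting Maple between Alder and Pine.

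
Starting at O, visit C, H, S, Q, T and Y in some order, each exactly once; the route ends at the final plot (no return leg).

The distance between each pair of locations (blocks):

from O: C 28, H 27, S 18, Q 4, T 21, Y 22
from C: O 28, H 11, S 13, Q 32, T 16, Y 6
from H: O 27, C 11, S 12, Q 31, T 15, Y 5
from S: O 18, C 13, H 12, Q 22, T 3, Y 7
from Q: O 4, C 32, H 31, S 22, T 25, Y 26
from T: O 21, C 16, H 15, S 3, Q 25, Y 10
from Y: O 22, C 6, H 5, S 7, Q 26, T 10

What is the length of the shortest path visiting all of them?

Minimum one-way distance = 55 blocks.

There are 6! = 720 possible orderings.
O - C - H - S - Q - T - Y: 28+11+12+22+25+10 = 108
O - C - H - S - Q - Y - T: 28+11+12+22+26+10 = 109
O - C - H - S - T - Q - Y: 28+11+12+3+25+26 = 105
O - C - H - S - T - Y - Q: 28+11+12+3+10+26 = 90
O - C - H - S - Y - Q - T: 28+11+12+7+26+25 = 109
O - C - H - S - Y - T - Q: 28+11+12+7+10+25 = 93
O - C - H - Q - S - T - Y: 28+11+31+22+3+10 = 105
O - C - H - Q - S - Y - T: 28+11+31+22+7+10 = 109
… (712 more)
O - Q - S - T - H - Y - C: 4+22+3+15+5+6 = 55  ← best
The minimum is 55.
One shortest path: O → Q → S → T → H → Y → C.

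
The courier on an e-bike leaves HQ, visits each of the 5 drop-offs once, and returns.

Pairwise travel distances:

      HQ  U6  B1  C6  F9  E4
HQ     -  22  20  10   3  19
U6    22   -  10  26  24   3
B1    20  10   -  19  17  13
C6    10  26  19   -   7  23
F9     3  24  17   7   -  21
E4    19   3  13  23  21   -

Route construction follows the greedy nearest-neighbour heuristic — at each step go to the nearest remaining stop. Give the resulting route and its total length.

From HQ: distances to unvisited — F9=3, C6=10, E4=19, B1=20, U6=22. Nearest is F9 (3).
From F9: distances to unvisited — C6=7, B1=17, E4=21, U6=24. Nearest is C6 (7).
From C6: distances to unvisited — B1=19, E4=23, U6=26. Nearest is B1 (19).
From B1: distances to unvisited — U6=10, E4=13. Nearest is U6 (10).
From U6: distances to unvisited — E4=3. Nearest is E4 (3).
Return E4→HQ: 19.
Total = 3 + 7 + 19 + 10 + 3 + 19 = 61.

Total distance 61 via the nearest-neighbour route HQ → F9 → C6 → B1 → U6 → E4 → HQ.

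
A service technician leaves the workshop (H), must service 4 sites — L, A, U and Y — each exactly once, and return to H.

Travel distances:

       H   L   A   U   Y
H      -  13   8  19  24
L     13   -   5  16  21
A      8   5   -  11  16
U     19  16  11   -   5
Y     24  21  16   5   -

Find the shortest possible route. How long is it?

H→L→A→U→Y→H: 13+5+11+5+24 = 58
H→L→A→Y→U→H: 13+5+16+5+19 = 58
H→L→U→A→Y→H: 13+16+11+16+24 = 80
H→L→U→Y→A→H: 13+16+5+16+8 = 58
H→L→Y→A→U→H: 13+21+16+11+19 = 80
H→L→Y→U→A→H: 13+21+5+11+8 = 58
H→A→L→U→Y→H: 8+5+16+5+24 = 58
H→A→L→Y→U→H: 8+5+21+5+19 = 58
H→A→U→L→Y→H: 8+11+16+21+24 = 80
H→A→Y→L→U→H: 8+16+21+16+19 = 80
H→U→L→A→Y→H: 19+16+5+16+24 = 80
H→U→A→L→Y→H: 19+11+5+21+24 = 80
The minimum is 58.
One optimal route: H → L → A → U → Y → H (or its reverse).

Minimum total distance: 58.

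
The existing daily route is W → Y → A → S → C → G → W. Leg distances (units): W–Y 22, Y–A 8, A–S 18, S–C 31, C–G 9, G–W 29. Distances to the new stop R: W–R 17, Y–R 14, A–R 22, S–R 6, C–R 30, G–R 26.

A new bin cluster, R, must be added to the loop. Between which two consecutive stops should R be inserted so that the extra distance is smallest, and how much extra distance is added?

Minimum extra distance: 5, inserting R between S and C.

Insertion cost between consecutive stops i–j is d(i,R) + d(R,j) − d(i,j):
  between W and Y: 17 + 14 − 22 = 9
  between Y and A: 14 + 22 − 8 = 28
  between A and S: 22 + 6 − 18 = 10
  between S and C: 6 + 30 − 31 = 5
  between C and G: 30 + 26 − 9 = 47
  between G and W: 26 + 17 − 29 = 14
Cheapest insertion is between S and C, adding 5.
New total = 117 + 5 = 122.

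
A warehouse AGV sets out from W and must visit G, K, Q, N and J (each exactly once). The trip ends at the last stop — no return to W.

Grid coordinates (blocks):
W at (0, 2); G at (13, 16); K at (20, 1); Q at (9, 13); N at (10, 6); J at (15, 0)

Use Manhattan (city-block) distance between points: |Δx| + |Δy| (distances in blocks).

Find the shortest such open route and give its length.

Minimum one-way distance = 53 blocks.

There are 5! = 120 possible orderings.
W → G → K → Q → N → J: 27+22+23+8+11 = 91
W → G → K → Q → J → N: 27+22+23+19+11 = 102
W → G → K → N → Q → J: 27+22+15+8+19 = 91
W → G → K → N → J → Q: 27+22+15+11+19 = 94
W → G → K → J → Q → N: 27+22+6+19+8 = 82
W → G → K → J → N → Q: 27+22+6+11+8 = 74
W → G → Q → K → N → J: 27+7+23+15+11 = 83
W → G → Q → K → J → N: 27+7+23+6+11 = 74
W → G → Q → N → K → J: 27+7+8+15+6 = 63
W → G → Q → N → J → K: 27+7+8+11+6 = 59
W → G → Q → J → K → N: 27+7+19+6+15 = 74
W → G → Q → J → N → K: 27+7+19+11+15 = 79
W → G → N → K → Q → J: 27+13+15+23+19 = 97
W → G → N → K → J → Q: 27+13+15+6+19 = 80
… (106 more)
W → K → J → N → Q → G: 21+6+11+8+7 = 53  ← best
The minimum is 53.
One shortest path: W → K → J → N → Q → G.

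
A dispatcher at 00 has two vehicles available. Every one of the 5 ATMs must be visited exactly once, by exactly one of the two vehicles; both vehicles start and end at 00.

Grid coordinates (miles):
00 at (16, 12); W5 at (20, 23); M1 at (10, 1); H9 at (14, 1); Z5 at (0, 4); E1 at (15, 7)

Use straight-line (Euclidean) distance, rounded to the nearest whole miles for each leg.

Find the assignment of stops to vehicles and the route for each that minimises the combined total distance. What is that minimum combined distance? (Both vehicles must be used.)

There are 2^4 − 1 = 15 ways to divide the 5 stops into two non-empty groups. For each, the best each vehicle can do is its own shortest tour through its group:
  {W5} + {M1, H9, Z5, E1}: 24 + 43 = 67
  {M1} + {W5, H9, Z5, E1}: 26 + 65 = 91
  {W5, M1} + {H9, Z5, E1}: 49 + 43 = 92
  {H9} + {W5, M1, Z5, E1}: 22 + 63 = 85
  {W5, H9} + {M1, Z5, E1}: 46 + 41 = 87
  {M1, H9} + {W5, Z5, E1}: 28 + 60 = 88
  … (15 splits in total)
Best: vehicle 1 00 → W5 → 00 = 24; vehicle 2 00 → Z5 → M1 → H9 → E1 → 00 = 43; combined 67.

67 miles — the smallest possible combined total.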